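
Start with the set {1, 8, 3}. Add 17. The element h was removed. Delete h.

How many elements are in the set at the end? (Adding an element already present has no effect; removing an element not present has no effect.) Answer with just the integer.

Answer: 4

Derivation:
Tracking the set through each operation:
Start: {1, 3, 8}
Event 1 (add 17): added. Set: {1, 17, 3, 8}
Event 2 (remove h): not present, no change. Set: {1, 17, 3, 8}
Event 3 (remove h): not present, no change. Set: {1, 17, 3, 8}

Final set: {1, 17, 3, 8} (size 4)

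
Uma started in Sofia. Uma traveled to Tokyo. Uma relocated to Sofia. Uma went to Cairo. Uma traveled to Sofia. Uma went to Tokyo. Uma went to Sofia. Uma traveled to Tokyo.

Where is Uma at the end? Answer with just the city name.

Answer: Tokyo

Derivation:
Tracking Uma's location:
Start: Uma is in Sofia.
After move 1: Sofia -> Tokyo. Uma is in Tokyo.
After move 2: Tokyo -> Sofia. Uma is in Sofia.
After move 3: Sofia -> Cairo. Uma is in Cairo.
After move 4: Cairo -> Sofia. Uma is in Sofia.
After move 5: Sofia -> Tokyo. Uma is in Tokyo.
After move 6: Tokyo -> Sofia. Uma is in Sofia.
After move 7: Sofia -> Tokyo. Uma is in Tokyo.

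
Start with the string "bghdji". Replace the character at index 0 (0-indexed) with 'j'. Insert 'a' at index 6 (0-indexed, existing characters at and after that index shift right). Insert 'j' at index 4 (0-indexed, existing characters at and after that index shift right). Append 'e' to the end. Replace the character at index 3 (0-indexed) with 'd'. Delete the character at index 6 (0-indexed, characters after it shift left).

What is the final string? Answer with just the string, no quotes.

Answer: jghdjjae

Derivation:
Applying each edit step by step:
Start: "bghdji"
Op 1 (replace idx 0: 'b' -> 'j'): "bghdji" -> "jghdji"
Op 2 (insert 'a' at idx 6): "jghdji" -> "jghdjia"
Op 3 (insert 'j' at idx 4): "jghdjia" -> "jghdjjia"
Op 4 (append 'e'): "jghdjjia" -> "jghdjjiae"
Op 5 (replace idx 3: 'd' -> 'd'): "jghdjjiae" -> "jghdjjiae"
Op 6 (delete idx 6 = 'i'): "jghdjjiae" -> "jghdjjae"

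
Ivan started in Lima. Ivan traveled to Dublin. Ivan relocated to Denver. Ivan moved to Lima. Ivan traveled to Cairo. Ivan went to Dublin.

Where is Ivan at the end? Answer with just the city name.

Tracking Ivan's location:
Start: Ivan is in Lima.
After move 1: Lima -> Dublin. Ivan is in Dublin.
After move 2: Dublin -> Denver. Ivan is in Denver.
After move 3: Denver -> Lima. Ivan is in Lima.
After move 4: Lima -> Cairo. Ivan is in Cairo.
After move 5: Cairo -> Dublin. Ivan is in Dublin.

Answer: Dublin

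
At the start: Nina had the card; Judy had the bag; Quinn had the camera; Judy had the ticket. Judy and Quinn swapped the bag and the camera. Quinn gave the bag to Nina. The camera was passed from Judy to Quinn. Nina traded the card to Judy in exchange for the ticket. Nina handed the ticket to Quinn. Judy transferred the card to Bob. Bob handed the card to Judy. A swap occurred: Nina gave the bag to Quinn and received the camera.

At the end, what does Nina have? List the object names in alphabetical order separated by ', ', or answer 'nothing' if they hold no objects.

Answer: camera

Derivation:
Tracking all object holders:
Start: card:Nina, bag:Judy, camera:Quinn, ticket:Judy
Event 1 (swap bag<->camera: now bag:Quinn, camera:Judy). State: card:Nina, bag:Quinn, camera:Judy, ticket:Judy
Event 2 (give bag: Quinn -> Nina). State: card:Nina, bag:Nina, camera:Judy, ticket:Judy
Event 3 (give camera: Judy -> Quinn). State: card:Nina, bag:Nina, camera:Quinn, ticket:Judy
Event 4 (swap card<->ticket: now card:Judy, ticket:Nina). State: card:Judy, bag:Nina, camera:Quinn, ticket:Nina
Event 5 (give ticket: Nina -> Quinn). State: card:Judy, bag:Nina, camera:Quinn, ticket:Quinn
Event 6 (give card: Judy -> Bob). State: card:Bob, bag:Nina, camera:Quinn, ticket:Quinn
Event 7 (give card: Bob -> Judy). State: card:Judy, bag:Nina, camera:Quinn, ticket:Quinn
Event 8 (swap bag<->camera: now bag:Quinn, camera:Nina). State: card:Judy, bag:Quinn, camera:Nina, ticket:Quinn

Final state: card:Judy, bag:Quinn, camera:Nina, ticket:Quinn
Nina holds: camera.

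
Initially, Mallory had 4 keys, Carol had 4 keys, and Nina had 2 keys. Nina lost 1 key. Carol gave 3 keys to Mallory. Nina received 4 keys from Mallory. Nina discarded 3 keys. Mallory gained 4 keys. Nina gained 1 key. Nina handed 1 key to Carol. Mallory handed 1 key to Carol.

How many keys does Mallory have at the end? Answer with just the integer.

Tracking counts step by step:
Start: Mallory=4, Carol=4, Nina=2
Event 1 (Nina -1): Nina: 2 -> 1. State: Mallory=4, Carol=4, Nina=1
Event 2 (Carol -> Mallory, 3): Carol: 4 -> 1, Mallory: 4 -> 7. State: Mallory=7, Carol=1, Nina=1
Event 3 (Mallory -> Nina, 4): Mallory: 7 -> 3, Nina: 1 -> 5. State: Mallory=3, Carol=1, Nina=5
Event 4 (Nina -3): Nina: 5 -> 2. State: Mallory=3, Carol=1, Nina=2
Event 5 (Mallory +4): Mallory: 3 -> 7. State: Mallory=7, Carol=1, Nina=2
Event 6 (Nina +1): Nina: 2 -> 3. State: Mallory=7, Carol=1, Nina=3
Event 7 (Nina -> Carol, 1): Nina: 3 -> 2, Carol: 1 -> 2. State: Mallory=7, Carol=2, Nina=2
Event 8 (Mallory -> Carol, 1): Mallory: 7 -> 6, Carol: 2 -> 3. State: Mallory=6, Carol=3, Nina=2

Mallory's final count: 6

Answer: 6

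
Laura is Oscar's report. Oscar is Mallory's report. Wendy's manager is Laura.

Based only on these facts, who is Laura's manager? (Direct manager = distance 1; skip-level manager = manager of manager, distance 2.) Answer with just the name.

Answer: Oscar

Derivation:
Reconstructing the manager chain from the given facts:
  Mallory -> Oscar -> Laura -> Wendy
(each arrow means 'manager of the next')
Positions in the chain (0 = top):
  position of Mallory: 0
  position of Oscar: 1
  position of Laura: 2
  position of Wendy: 3

Laura is at position 2; the manager is 1 step up the chain, i.e. position 1: Oscar.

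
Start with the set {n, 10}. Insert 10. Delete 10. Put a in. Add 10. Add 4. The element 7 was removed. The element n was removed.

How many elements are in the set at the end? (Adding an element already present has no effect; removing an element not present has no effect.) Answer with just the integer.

Answer: 3

Derivation:
Tracking the set through each operation:
Start: {10, n}
Event 1 (add 10): already present, no change. Set: {10, n}
Event 2 (remove 10): removed. Set: {n}
Event 3 (add a): added. Set: {a, n}
Event 4 (add 10): added. Set: {10, a, n}
Event 5 (add 4): added. Set: {10, 4, a, n}
Event 6 (remove 7): not present, no change. Set: {10, 4, a, n}
Event 7 (remove n): removed. Set: {10, 4, a}

Final set: {10, 4, a} (size 3)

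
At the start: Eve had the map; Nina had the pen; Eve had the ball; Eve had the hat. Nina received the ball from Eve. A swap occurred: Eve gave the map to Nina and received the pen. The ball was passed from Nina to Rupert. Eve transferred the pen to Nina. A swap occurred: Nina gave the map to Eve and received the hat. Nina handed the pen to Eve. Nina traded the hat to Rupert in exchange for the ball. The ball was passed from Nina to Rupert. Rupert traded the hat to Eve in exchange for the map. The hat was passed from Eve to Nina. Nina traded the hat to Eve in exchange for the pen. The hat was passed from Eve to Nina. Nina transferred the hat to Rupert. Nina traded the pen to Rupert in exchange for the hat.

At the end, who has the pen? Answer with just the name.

Answer: Rupert

Derivation:
Tracking all object holders:
Start: map:Eve, pen:Nina, ball:Eve, hat:Eve
Event 1 (give ball: Eve -> Nina). State: map:Eve, pen:Nina, ball:Nina, hat:Eve
Event 2 (swap map<->pen: now map:Nina, pen:Eve). State: map:Nina, pen:Eve, ball:Nina, hat:Eve
Event 3 (give ball: Nina -> Rupert). State: map:Nina, pen:Eve, ball:Rupert, hat:Eve
Event 4 (give pen: Eve -> Nina). State: map:Nina, pen:Nina, ball:Rupert, hat:Eve
Event 5 (swap map<->hat: now map:Eve, hat:Nina). State: map:Eve, pen:Nina, ball:Rupert, hat:Nina
Event 6 (give pen: Nina -> Eve). State: map:Eve, pen:Eve, ball:Rupert, hat:Nina
Event 7 (swap hat<->ball: now hat:Rupert, ball:Nina). State: map:Eve, pen:Eve, ball:Nina, hat:Rupert
Event 8 (give ball: Nina -> Rupert). State: map:Eve, pen:Eve, ball:Rupert, hat:Rupert
Event 9 (swap hat<->map: now hat:Eve, map:Rupert). State: map:Rupert, pen:Eve, ball:Rupert, hat:Eve
Event 10 (give hat: Eve -> Nina). State: map:Rupert, pen:Eve, ball:Rupert, hat:Nina
Event 11 (swap hat<->pen: now hat:Eve, pen:Nina). State: map:Rupert, pen:Nina, ball:Rupert, hat:Eve
Event 12 (give hat: Eve -> Nina). State: map:Rupert, pen:Nina, ball:Rupert, hat:Nina
Event 13 (give hat: Nina -> Rupert). State: map:Rupert, pen:Nina, ball:Rupert, hat:Rupert
Event 14 (swap pen<->hat: now pen:Rupert, hat:Nina). State: map:Rupert, pen:Rupert, ball:Rupert, hat:Nina

Final state: map:Rupert, pen:Rupert, ball:Rupert, hat:Nina
The pen is held by Rupert.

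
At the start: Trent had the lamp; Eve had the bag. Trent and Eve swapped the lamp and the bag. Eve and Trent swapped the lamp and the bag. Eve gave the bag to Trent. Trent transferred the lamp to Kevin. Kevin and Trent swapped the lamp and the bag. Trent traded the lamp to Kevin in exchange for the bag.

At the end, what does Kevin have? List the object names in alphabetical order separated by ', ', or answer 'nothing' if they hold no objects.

Tracking all object holders:
Start: lamp:Trent, bag:Eve
Event 1 (swap lamp<->bag: now lamp:Eve, bag:Trent). State: lamp:Eve, bag:Trent
Event 2 (swap lamp<->bag: now lamp:Trent, bag:Eve). State: lamp:Trent, bag:Eve
Event 3 (give bag: Eve -> Trent). State: lamp:Trent, bag:Trent
Event 4 (give lamp: Trent -> Kevin). State: lamp:Kevin, bag:Trent
Event 5 (swap lamp<->bag: now lamp:Trent, bag:Kevin). State: lamp:Trent, bag:Kevin
Event 6 (swap lamp<->bag: now lamp:Kevin, bag:Trent). State: lamp:Kevin, bag:Trent

Final state: lamp:Kevin, bag:Trent
Kevin holds: lamp.

Answer: lamp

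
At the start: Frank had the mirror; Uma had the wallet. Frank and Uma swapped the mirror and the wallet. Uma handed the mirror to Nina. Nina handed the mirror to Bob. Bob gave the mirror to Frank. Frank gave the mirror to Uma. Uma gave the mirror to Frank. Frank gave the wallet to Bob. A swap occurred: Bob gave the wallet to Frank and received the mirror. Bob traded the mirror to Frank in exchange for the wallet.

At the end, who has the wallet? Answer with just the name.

Answer: Bob

Derivation:
Tracking all object holders:
Start: mirror:Frank, wallet:Uma
Event 1 (swap mirror<->wallet: now mirror:Uma, wallet:Frank). State: mirror:Uma, wallet:Frank
Event 2 (give mirror: Uma -> Nina). State: mirror:Nina, wallet:Frank
Event 3 (give mirror: Nina -> Bob). State: mirror:Bob, wallet:Frank
Event 4 (give mirror: Bob -> Frank). State: mirror:Frank, wallet:Frank
Event 5 (give mirror: Frank -> Uma). State: mirror:Uma, wallet:Frank
Event 6 (give mirror: Uma -> Frank). State: mirror:Frank, wallet:Frank
Event 7 (give wallet: Frank -> Bob). State: mirror:Frank, wallet:Bob
Event 8 (swap wallet<->mirror: now wallet:Frank, mirror:Bob). State: mirror:Bob, wallet:Frank
Event 9 (swap mirror<->wallet: now mirror:Frank, wallet:Bob). State: mirror:Frank, wallet:Bob

Final state: mirror:Frank, wallet:Bob
The wallet is held by Bob.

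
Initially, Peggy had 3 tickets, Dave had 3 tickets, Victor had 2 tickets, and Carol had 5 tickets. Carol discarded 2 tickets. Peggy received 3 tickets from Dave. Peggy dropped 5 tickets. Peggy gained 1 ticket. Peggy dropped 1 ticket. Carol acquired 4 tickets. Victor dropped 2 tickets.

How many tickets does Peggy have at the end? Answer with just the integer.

Tracking counts step by step:
Start: Peggy=3, Dave=3, Victor=2, Carol=5
Event 1 (Carol -2): Carol: 5 -> 3. State: Peggy=3, Dave=3, Victor=2, Carol=3
Event 2 (Dave -> Peggy, 3): Dave: 3 -> 0, Peggy: 3 -> 6. State: Peggy=6, Dave=0, Victor=2, Carol=3
Event 3 (Peggy -5): Peggy: 6 -> 1. State: Peggy=1, Dave=0, Victor=2, Carol=3
Event 4 (Peggy +1): Peggy: 1 -> 2. State: Peggy=2, Dave=0, Victor=2, Carol=3
Event 5 (Peggy -1): Peggy: 2 -> 1. State: Peggy=1, Dave=0, Victor=2, Carol=3
Event 6 (Carol +4): Carol: 3 -> 7. State: Peggy=1, Dave=0, Victor=2, Carol=7
Event 7 (Victor -2): Victor: 2 -> 0. State: Peggy=1, Dave=0, Victor=0, Carol=7

Peggy's final count: 1

Answer: 1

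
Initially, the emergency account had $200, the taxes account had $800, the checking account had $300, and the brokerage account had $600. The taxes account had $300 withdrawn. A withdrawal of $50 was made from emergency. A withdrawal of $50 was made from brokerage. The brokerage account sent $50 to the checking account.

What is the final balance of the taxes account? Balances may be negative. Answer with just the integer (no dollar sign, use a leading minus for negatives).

Answer: 500

Derivation:
Tracking account balances step by step:
Start: emergency=200, taxes=800, checking=300, brokerage=600
Event 1 (withdraw 300 from taxes): taxes: 800 - 300 = 500. Balances: emergency=200, taxes=500, checking=300, brokerage=600
Event 2 (withdraw 50 from emergency): emergency: 200 - 50 = 150. Balances: emergency=150, taxes=500, checking=300, brokerage=600
Event 3 (withdraw 50 from brokerage): brokerage: 600 - 50 = 550. Balances: emergency=150, taxes=500, checking=300, brokerage=550
Event 4 (transfer 50 brokerage -> checking): brokerage: 550 - 50 = 500, checking: 300 + 50 = 350. Balances: emergency=150, taxes=500, checking=350, brokerage=500

Final balance of taxes: 500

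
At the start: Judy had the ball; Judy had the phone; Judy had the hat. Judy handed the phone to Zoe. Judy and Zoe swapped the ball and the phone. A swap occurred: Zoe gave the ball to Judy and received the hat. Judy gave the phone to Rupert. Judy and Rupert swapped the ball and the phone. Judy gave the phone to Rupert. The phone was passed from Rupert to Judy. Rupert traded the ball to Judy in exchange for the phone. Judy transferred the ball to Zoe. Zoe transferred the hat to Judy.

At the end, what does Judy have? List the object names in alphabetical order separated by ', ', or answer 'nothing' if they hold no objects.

Answer: hat

Derivation:
Tracking all object holders:
Start: ball:Judy, phone:Judy, hat:Judy
Event 1 (give phone: Judy -> Zoe). State: ball:Judy, phone:Zoe, hat:Judy
Event 2 (swap ball<->phone: now ball:Zoe, phone:Judy). State: ball:Zoe, phone:Judy, hat:Judy
Event 3 (swap ball<->hat: now ball:Judy, hat:Zoe). State: ball:Judy, phone:Judy, hat:Zoe
Event 4 (give phone: Judy -> Rupert). State: ball:Judy, phone:Rupert, hat:Zoe
Event 5 (swap ball<->phone: now ball:Rupert, phone:Judy). State: ball:Rupert, phone:Judy, hat:Zoe
Event 6 (give phone: Judy -> Rupert). State: ball:Rupert, phone:Rupert, hat:Zoe
Event 7 (give phone: Rupert -> Judy). State: ball:Rupert, phone:Judy, hat:Zoe
Event 8 (swap ball<->phone: now ball:Judy, phone:Rupert). State: ball:Judy, phone:Rupert, hat:Zoe
Event 9 (give ball: Judy -> Zoe). State: ball:Zoe, phone:Rupert, hat:Zoe
Event 10 (give hat: Zoe -> Judy). State: ball:Zoe, phone:Rupert, hat:Judy

Final state: ball:Zoe, phone:Rupert, hat:Judy
Judy holds: hat.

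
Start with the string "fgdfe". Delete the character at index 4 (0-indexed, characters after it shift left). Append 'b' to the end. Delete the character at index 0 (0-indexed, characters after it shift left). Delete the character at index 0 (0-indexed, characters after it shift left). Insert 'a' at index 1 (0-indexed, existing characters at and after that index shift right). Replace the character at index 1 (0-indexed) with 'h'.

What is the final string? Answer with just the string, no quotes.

Answer: dhfb

Derivation:
Applying each edit step by step:
Start: "fgdfe"
Op 1 (delete idx 4 = 'e'): "fgdfe" -> "fgdf"
Op 2 (append 'b'): "fgdf" -> "fgdfb"
Op 3 (delete idx 0 = 'f'): "fgdfb" -> "gdfb"
Op 4 (delete idx 0 = 'g'): "gdfb" -> "dfb"
Op 5 (insert 'a' at idx 1): "dfb" -> "dafb"
Op 6 (replace idx 1: 'a' -> 'h'): "dafb" -> "dhfb"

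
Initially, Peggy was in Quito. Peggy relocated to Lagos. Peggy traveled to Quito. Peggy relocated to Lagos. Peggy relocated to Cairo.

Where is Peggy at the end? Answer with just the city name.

Answer: Cairo

Derivation:
Tracking Peggy's location:
Start: Peggy is in Quito.
After move 1: Quito -> Lagos. Peggy is in Lagos.
After move 2: Lagos -> Quito. Peggy is in Quito.
After move 3: Quito -> Lagos. Peggy is in Lagos.
After move 4: Lagos -> Cairo. Peggy is in Cairo.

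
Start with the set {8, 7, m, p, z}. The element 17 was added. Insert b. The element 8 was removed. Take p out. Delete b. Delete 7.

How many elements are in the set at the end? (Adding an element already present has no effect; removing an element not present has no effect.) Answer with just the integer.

Answer: 3

Derivation:
Tracking the set through each operation:
Start: {7, 8, m, p, z}
Event 1 (add 17): added. Set: {17, 7, 8, m, p, z}
Event 2 (add b): added. Set: {17, 7, 8, b, m, p, z}
Event 3 (remove 8): removed. Set: {17, 7, b, m, p, z}
Event 4 (remove p): removed. Set: {17, 7, b, m, z}
Event 5 (remove b): removed. Set: {17, 7, m, z}
Event 6 (remove 7): removed. Set: {17, m, z}

Final set: {17, m, z} (size 3)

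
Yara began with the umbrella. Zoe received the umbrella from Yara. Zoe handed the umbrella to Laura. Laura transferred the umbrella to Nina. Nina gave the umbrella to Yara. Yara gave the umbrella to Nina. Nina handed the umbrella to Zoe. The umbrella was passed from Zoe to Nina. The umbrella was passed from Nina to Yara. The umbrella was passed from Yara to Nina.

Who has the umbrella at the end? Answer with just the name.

Tracking the umbrella through each event:
Start: Yara has the umbrella.
After event 1: Zoe has the umbrella.
After event 2: Laura has the umbrella.
After event 3: Nina has the umbrella.
After event 4: Yara has the umbrella.
After event 5: Nina has the umbrella.
After event 6: Zoe has the umbrella.
After event 7: Nina has the umbrella.
After event 8: Yara has the umbrella.
After event 9: Nina has the umbrella.

Answer: Nina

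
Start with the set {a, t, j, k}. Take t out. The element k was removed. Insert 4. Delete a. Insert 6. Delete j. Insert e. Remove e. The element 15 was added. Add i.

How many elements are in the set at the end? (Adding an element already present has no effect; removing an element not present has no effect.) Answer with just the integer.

Tracking the set through each operation:
Start: {a, j, k, t}
Event 1 (remove t): removed. Set: {a, j, k}
Event 2 (remove k): removed. Set: {a, j}
Event 3 (add 4): added. Set: {4, a, j}
Event 4 (remove a): removed. Set: {4, j}
Event 5 (add 6): added. Set: {4, 6, j}
Event 6 (remove j): removed. Set: {4, 6}
Event 7 (add e): added. Set: {4, 6, e}
Event 8 (remove e): removed. Set: {4, 6}
Event 9 (add 15): added. Set: {15, 4, 6}
Event 10 (add i): added. Set: {15, 4, 6, i}

Final set: {15, 4, 6, i} (size 4)

Answer: 4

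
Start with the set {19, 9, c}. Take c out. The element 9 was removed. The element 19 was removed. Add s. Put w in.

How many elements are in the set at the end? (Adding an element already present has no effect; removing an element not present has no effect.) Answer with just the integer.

Tracking the set through each operation:
Start: {19, 9, c}
Event 1 (remove c): removed. Set: {19, 9}
Event 2 (remove 9): removed. Set: {19}
Event 3 (remove 19): removed. Set: {}
Event 4 (add s): added. Set: {s}
Event 5 (add w): added. Set: {s, w}

Final set: {s, w} (size 2)

Answer: 2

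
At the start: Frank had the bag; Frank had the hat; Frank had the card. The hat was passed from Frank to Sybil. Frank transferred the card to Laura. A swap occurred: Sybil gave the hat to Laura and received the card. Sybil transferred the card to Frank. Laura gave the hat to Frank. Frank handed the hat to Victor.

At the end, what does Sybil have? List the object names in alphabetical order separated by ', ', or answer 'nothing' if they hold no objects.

Answer: nothing

Derivation:
Tracking all object holders:
Start: bag:Frank, hat:Frank, card:Frank
Event 1 (give hat: Frank -> Sybil). State: bag:Frank, hat:Sybil, card:Frank
Event 2 (give card: Frank -> Laura). State: bag:Frank, hat:Sybil, card:Laura
Event 3 (swap hat<->card: now hat:Laura, card:Sybil). State: bag:Frank, hat:Laura, card:Sybil
Event 4 (give card: Sybil -> Frank). State: bag:Frank, hat:Laura, card:Frank
Event 5 (give hat: Laura -> Frank). State: bag:Frank, hat:Frank, card:Frank
Event 6 (give hat: Frank -> Victor). State: bag:Frank, hat:Victor, card:Frank

Final state: bag:Frank, hat:Victor, card:Frank
Sybil holds: (nothing).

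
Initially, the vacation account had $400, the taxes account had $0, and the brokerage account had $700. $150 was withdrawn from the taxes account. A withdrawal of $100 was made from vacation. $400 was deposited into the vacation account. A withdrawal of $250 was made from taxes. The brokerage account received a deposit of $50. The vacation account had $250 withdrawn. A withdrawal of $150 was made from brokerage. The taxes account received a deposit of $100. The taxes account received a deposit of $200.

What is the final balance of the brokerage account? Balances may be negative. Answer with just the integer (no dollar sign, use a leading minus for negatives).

Tracking account balances step by step:
Start: vacation=400, taxes=0, brokerage=700
Event 1 (withdraw 150 from taxes): taxes: 0 - 150 = -150. Balances: vacation=400, taxes=-150, brokerage=700
Event 2 (withdraw 100 from vacation): vacation: 400 - 100 = 300. Balances: vacation=300, taxes=-150, brokerage=700
Event 3 (deposit 400 to vacation): vacation: 300 + 400 = 700. Balances: vacation=700, taxes=-150, brokerage=700
Event 4 (withdraw 250 from taxes): taxes: -150 - 250 = -400. Balances: vacation=700, taxes=-400, brokerage=700
Event 5 (deposit 50 to brokerage): brokerage: 700 + 50 = 750. Balances: vacation=700, taxes=-400, brokerage=750
Event 6 (withdraw 250 from vacation): vacation: 700 - 250 = 450. Balances: vacation=450, taxes=-400, brokerage=750
Event 7 (withdraw 150 from brokerage): brokerage: 750 - 150 = 600. Balances: vacation=450, taxes=-400, brokerage=600
Event 8 (deposit 100 to taxes): taxes: -400 + 100 = -300. Balances: vacation=450, taxes=-300, brokerage=600
Event 9 (deposit 200 to taxes): taxes: -300 + 200 = -100. Balances: vacation=450, taxes=-100, brokerage=600

Final balance of brokerage: 600

Answer: 600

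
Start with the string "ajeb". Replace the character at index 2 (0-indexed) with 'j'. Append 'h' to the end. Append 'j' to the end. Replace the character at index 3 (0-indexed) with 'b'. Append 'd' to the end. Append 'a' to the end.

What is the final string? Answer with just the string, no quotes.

Answer: ajjbhjda

Derivation:
Applying each edit step by step:
Start: "ajeb"
Op 1 (replace idx 2: 'e' -> 'j'): "ajeb" -> "ajjb"
Op 2 (append 'h'): "ajjb" -> "ajjbh"
Op 3 (append 'j'): "ajjbh" -> "ajjbhj"
Op 4 (replace idx 3: 'b' -> 'b'): "ajjbhj" -> "ajjbhj"
Op 5 (append 'd'): "ajjbhj" -> "ajjbhjd"
Op 6 (append 'a'): "ajjbhjd" -> "ajjbhjda"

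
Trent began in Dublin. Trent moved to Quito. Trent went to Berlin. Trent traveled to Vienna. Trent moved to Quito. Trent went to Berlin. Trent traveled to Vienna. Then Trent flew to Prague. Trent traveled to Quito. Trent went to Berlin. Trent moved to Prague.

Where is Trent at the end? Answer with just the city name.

Answer: Prague

Derivation:
Tracking Trent's location:
Start: Trent is in Dublin.
After move 1: Dublin -> Quito. Trent is in Quito.
After move 2: Quito -> Berlin. Trent is in Berlin.
After move 3: Berlin -> Vienna. Trent is in Vienna.
After move 4: Vienna -> Quito. Trent is in Quito.
After move 5: Quito -> Berlin. Trent is in Berlin.
After move 6: Berlin -> Vienna. Trent is in Vienna.
After move 7: Vienna -> Prague. Trent is in Prague.
After move 8: Prague -> Quito. Trent is in Quito.
After move 9: Quito -> Berlin. Trent is in Berlin.
After move 10: Berlin -> Prague. Trent is in Prague.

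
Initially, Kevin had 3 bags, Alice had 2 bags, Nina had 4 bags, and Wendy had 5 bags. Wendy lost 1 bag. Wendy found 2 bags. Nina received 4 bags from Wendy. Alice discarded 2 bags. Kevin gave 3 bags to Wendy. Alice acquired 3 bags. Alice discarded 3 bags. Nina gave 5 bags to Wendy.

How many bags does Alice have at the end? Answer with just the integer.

Answer: 0

Derivation:
Tracking counts step by step:
Start: Kevin=3, Alice=2, Nina=4, Wendy=5
Event 1 (Wendy -1): Wendy: 5 -> 4. State: Kevin=3, Alice=2, Nina=4, Wendy=4
Event 2 (Wendy +2): Wendy: 4 -> 6. State: Kevin=3, Alice=2, Nina=4, Wendy=6
Event 3 (Wendy -> Nina, 4): Wendy: 6 -> 2, Nina: 4 -> 8. State: Kevin=3, Alice=2, Nina=8, Wendy=2
Event 4 (Alice -2): Alice: 2 -> 0. State: Kevin=3, Alice=0, Nina=8, Wendy=2
Event 5 (Kevin -> Wendy, 3): Kevin: 3 -> 0, Wendy: 2 -> 5. State: Kevin=0, Alice=0, Nina=8, Wendy=5
Event 6 (Alice +3): Alice: 0 -> 3. State: Kevin=0, Alice=3, Nina=8, Wendy=5
Event 7 (Alice -3): Alice: 3 -> 0. State: Kevin=0, Alice=0, Nina=8, Wendy=5
Event 8 (Nina -> Wendy, 5): Nina: 8 -> 3, Wendy: 5 -> 10. State: Kevin=0, Alice=0, Nina=3, Wendy=10

Alice's final count: 0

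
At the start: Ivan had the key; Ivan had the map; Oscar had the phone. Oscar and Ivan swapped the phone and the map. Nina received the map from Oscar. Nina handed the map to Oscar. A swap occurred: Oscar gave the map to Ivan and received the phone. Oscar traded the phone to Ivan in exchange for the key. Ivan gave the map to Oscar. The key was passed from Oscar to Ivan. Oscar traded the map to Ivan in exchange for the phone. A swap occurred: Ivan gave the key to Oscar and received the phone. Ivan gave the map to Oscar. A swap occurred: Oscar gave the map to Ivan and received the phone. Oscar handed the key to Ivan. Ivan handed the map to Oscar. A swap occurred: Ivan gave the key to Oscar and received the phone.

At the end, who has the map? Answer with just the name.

Tracking all object holders:
Start: key:Ivan, map:Ivan, phone:Oscar
Event 1 (swap phone<->map: now phone:Ivan, map:Oscar). State: key:Ivan, map:Oscar, phone:Ivan
Event 2 (give map: Oscar -> Nina). State: key:Ivan, map:Nina, phone:Ivan
Event 3 (give map: Nina -> Oscar). State: key:Ivan, map:Oscar, phone:Ivan
Event 4 (swap map<->phone: now map:Ivan, phone:Oscar). State: key:Ivan, map:Ivan, phone:Oscar
Event 5 (swap phone<->key: now phone:Ivan, key:Oscar). State: key:Oscar, map:Ivan, phone:Ivan
Event 6 (give map: Ivan -> Oscar). State: key:Oscar, map:Oscar, phone:Ivan
Event 7 (give key: Oscar -> Ivan). State: key:Ivan, map:Oscar, phone:Ivan
Event 8 (swap map<->phone: now map:Ivan, phone:Oscar). State: key:Ivan, map:Ivan, phone:Oscar
Event 9 (swap key<->phone: now key:Oscar, phone:Ivan). State: key:Oscar, map:Ivan, phone:Ivan
Event 10 (give map: Ivan -> Oscar). State: key:Oscar, map:Oscar, phone:Ivan
Event 11 (swap map<->phone: now map:Ivan, phone:Oscar). State: key:Oscar, map:Ivan, phone:Oscar
Event 12 (give key: Oscar -> Ivan). State: key:Ivan, map:Ivan, phone:Oscar
Event 13 (give map: Ivan -> Oscar). State: key:Ivan, map:Oscar, phone:Oscar
Event 14 (swap key<->phone: now key:Oscar, phone:Ivan). State: key:Oscar, map:Oscar, phone:Ivan

Final state: key:Oscar, map:Oscar, phone:Ivan
The map is held by Oscar.

Answer: Oscar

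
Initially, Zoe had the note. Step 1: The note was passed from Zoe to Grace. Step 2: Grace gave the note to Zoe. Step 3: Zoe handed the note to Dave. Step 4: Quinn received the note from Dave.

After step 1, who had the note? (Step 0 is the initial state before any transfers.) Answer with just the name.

Answer: Grace

Derivation:
Tracking the note holder through step 1:
After step 0 (start): Zoe
After step 1: Grace

At step 1, the holder is Grace.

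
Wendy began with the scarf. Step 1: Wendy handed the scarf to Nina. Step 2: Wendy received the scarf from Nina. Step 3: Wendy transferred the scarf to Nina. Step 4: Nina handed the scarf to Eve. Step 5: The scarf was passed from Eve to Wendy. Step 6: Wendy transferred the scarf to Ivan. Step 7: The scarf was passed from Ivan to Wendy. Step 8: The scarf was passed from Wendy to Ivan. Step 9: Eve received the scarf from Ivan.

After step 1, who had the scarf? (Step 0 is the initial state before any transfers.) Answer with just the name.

Answer: Nina

Derivation:
Tracking the scarf holder through step 1:
After step 0 (start): Wendy
After step 1: Nina

At step 1, the holder is Nina.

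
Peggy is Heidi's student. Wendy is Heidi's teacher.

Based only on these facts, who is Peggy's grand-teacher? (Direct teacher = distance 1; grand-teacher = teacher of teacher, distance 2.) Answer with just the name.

Answer: Wendy

Derivation:
Reconstructing the teacher chain from the given facts:
  Wendy -> Heidi -> Peggy
(each arrow means 'teacher of the next')
Positions in the chain (0 = top):
  position of Wendy: 0
  position of Heidi: 1
  position of Peggy: 2

Peggy is at position 2; the grand-teacher is 2 steps up the chain, i.e. position 0: Wendy.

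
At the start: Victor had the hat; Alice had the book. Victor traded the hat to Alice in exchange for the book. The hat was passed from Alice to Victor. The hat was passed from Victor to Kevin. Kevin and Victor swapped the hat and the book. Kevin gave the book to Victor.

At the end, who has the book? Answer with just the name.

Answer: Victor

Derivation:
Tracking all object holders:
Start: hat:Victor, book:Alice
Event 1 (swap hat<->book: now hat:Alice, book:Victor). State: hat:Alice, book:Victor
Event 2 (give hat: Alice -> Victor). State: hat:Victor, book:Victor
Event 3 (give hat: Victor -> Kevin). State: hat:Kevin, book:Victor
Event 4 (swap hat<->book: now hat:Victor, book:Kevin). State: hat:Victor, book:Kevin
Event 5 (give book: Kevin -> Victor). State: hat:Victor, book:Victor

Final state: hat:Victor, book:Victor
The book is held by Victor.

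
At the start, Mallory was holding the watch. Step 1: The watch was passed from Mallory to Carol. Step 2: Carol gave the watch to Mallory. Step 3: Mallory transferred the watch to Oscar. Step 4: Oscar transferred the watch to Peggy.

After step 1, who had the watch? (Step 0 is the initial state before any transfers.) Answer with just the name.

Tracking the watch holder through step 1:
After step 0 (start): Mallory
After step 1: Carol

At step 1, the holder is Carol.

Answer: Carol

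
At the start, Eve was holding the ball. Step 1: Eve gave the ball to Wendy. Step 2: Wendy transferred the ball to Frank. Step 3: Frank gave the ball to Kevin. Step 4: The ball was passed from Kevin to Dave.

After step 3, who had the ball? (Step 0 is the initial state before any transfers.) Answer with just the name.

Answer: Kevin

Derivation:
Tracking the ball holder through step 3:
After step 0 (start): Eve
After step 1: Wendy
After step 2: Frank
After step 3: Kevin

At step 3, the holder is Kevin.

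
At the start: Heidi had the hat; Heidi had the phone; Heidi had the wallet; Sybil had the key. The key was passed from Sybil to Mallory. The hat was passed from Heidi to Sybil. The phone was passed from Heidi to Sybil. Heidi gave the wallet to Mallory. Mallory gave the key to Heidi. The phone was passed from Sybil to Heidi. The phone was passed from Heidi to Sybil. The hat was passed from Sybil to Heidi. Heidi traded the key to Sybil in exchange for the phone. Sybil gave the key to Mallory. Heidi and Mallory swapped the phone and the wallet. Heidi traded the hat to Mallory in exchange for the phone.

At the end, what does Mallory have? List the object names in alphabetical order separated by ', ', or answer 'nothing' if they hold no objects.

Tracking all object holders:
Start: hat:Heidi, phone:Heidi, wallet:Heidi, key:Sybil
Event 1 (give key: Sybil -> Mallory). State: hat:Heidi, phone:Heidi, wallet:Heidi, key:Mallory
Event 2 (give hat: Heidi -> Sybil). State: hat:Sybil, phone:Heidi, wallet:Heidi, key:Mallory
Event 3 (give phone: Heidi -> Sybil). State: hat:Sybil, phone:Sybil, wallet:Heidi, key:Mallory
Event 4 (give wallet: Heidi -> Mallory). State: hat:Sybil, phone:Sybil, wallet:Mallory, key:Mallory
Event 5 (give key: Mallory -> Heidi). State: hat:Sybil, phone:Sybil, wallet:Mallory, key:Heidi
Event 6 (give phone: Sybil -> Heidi). State: hat:Sybil, phone:Heidi, wallet:Mallory, key:Heidi
Event 7 (give phone: Heidi -> Sybil). State: hat:Sybil, phone:Sybil, wallet:Mallory, key:Heidi
Event 8 (give hat: Sybil -> Heidi). State: hat:Heidi, phone:Sybil, wallet:Mallory, key:Heidi
Event 9 (swap key<->phone: now key:Sybil, phone:Heidi). State: hat:Heidi, phone:Heidi, wallet:Mallory, key:Sybil
Event 10 (give key: Sybil -> Mallory). State: hat:Heidi, phone:Heidi, wallet:Mallory, key:Mallory
Event 11 (swap phone<->wallet: now phone:Mallory, wallet:Heidi). State: hat:Heidi, phone:Mallory, wallet:Heidi, key:Mallory
Event 12 (swap hat<->phone: now hat:Mallory, phone:Heidi). State: hat:Mallory, phone:Heidi, wallet:Heidi, key:Mallory

Final state: hat:Mallory, phone:Heidi, wallet:Heidi, key:Mallory
Mallory holds: hat, key.

Answer: hat, key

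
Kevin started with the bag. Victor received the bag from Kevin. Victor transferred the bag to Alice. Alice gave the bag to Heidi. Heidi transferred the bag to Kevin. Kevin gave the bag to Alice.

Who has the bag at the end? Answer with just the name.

Answer: Alice

Derivation:
Tracking the bag through each event:
Start: Kevin has the bag.
After event 1: Victor has the bag.
After event 2: Alice has the bag.
After event 3: Heidi has the bag.
After event 4: Kevin has the bag.
After event 5: Alice has the bag.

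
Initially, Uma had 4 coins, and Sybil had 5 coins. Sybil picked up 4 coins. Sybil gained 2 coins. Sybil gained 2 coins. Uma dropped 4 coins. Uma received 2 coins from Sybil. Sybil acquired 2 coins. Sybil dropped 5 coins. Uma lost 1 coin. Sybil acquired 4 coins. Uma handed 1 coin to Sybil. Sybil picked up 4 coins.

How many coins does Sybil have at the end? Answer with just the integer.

Tracking counts step by step:
Start: Uma=4, Sybil=5
Event 1 (Sybil +4): Sybil: 5 -> 9. State: Uma=4, Sybil=9
Event 2 (Sybil +2): Sybil: 9 -> 11. State: Uma=4, Sybil=11
Event 3 (Sybil +2): Sybil: 11 -> 13. State: Uma=4, Sybil=13
Event 4 (Uma -4): Uma: 4 -> 0. State: Uma=0, Sybil=13
Event 5 (Sybil -> Uma, 2): Sybil: 13 -> 11, Uma: 0 -> 2. State: Uma=2, Sybil=11
Event 6 (Sybil +2): Sybil: 11 -> 13. State: Uma=2, Sybil=13
Event 7 (Sybil -5): Sybil: 13 -> 8. State: Uma=2, Sybil=8
Event 8 (Uma -1): Uma: 2 -> 1. State: Uma=1, Sybil=8
Event 9 (Sybil +4): Sybil: 8 -> 12. State: Uma=1, Sybil=12
Event 10 (Uma -> Sybil, 1): Uma: 1 -> 0, Sybil: 12 -> 13. State: Uma=0, Sybil=13
Event 11 (Sybil +4): Sybil: 13 -> 17. State: Uma=0, Sybil=17

Sybil's final count: 17

Answer: 17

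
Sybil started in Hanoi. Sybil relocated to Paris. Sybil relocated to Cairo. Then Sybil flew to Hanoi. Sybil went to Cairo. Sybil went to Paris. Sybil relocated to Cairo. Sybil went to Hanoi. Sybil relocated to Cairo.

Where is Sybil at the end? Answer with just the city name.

Answer: Cairo

Derivation:
Tracking Sybil's location:
Start: Sybil is in Hanoi.
After move 1: Hanoi -> Paris. Sybil is in Paris.
After move 2: Paris -> Cairo. Sybil is in Cairo.
After move 3: Cairo -> Hanoi. Sybil is in Hanoi.
After move 4: Hanoi -> Cairo. Sybil is in Cairo.
After move 5: Cairo -> Paris. Sybil is in Paris.
After move 6: Paris -> Cairo. Sybil is in Cairo.
After move 7: Cairo -> Hanoi. Sybil is in Hanoi.
After move 8: Hanoi -> Cairo. Sybil is in Cairo.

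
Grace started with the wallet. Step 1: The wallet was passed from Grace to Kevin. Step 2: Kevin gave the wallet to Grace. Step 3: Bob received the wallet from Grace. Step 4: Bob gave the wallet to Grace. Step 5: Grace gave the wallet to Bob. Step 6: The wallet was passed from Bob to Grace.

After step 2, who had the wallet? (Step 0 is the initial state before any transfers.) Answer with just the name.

Tracking the wallet holder through step 2:
After step 0 (start): Grace
After step 1: Kevin
After step 2: Grace

At step 2, the holder is Grace.

Answer: Grace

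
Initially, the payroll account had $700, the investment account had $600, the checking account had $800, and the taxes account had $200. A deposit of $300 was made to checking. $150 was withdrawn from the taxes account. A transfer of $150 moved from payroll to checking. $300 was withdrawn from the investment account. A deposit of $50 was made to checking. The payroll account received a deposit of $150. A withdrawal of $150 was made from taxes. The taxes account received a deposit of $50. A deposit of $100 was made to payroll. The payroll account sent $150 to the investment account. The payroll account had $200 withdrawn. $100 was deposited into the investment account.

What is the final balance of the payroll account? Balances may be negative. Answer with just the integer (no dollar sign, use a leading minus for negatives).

Answer: 450

Derivation:
Tracking account balances step by step:
Start: payroll=700, investment=600, checking=800, taxes=200
Event 1 (deposit 300 to checking): checking: 800 + 300 = 1100. Balances: payroll=700, investment=600, checking=1100, taxes=200
Event 2 (withdraw 150 from taxes): taxes: 200 - 150 = 50. Balances: payroll=700, investment=600, checking=1100, taxes=50
Event 3 (transfer 150 payroll -> checking): payroll: 700 - 150 = 550, checking: 1100 + 150 = 1250. Balances: payroll=550, investment=600, checking=1250, taxes=50
Event 4 (withdraw 300 from investment): investment: 600 - 300 = 300. Balances: payroll=550, investment=300, checking=1250, taxes=50
Event 5 (deposit 50 to checking): checking: 1250 + 50 = 1300. Balances: payroll=550, investment=300, checking=1300, taxes=50
Event 6 (deposit 150 to payroll): payroll: 550 + 150 = 700. Balances: payroll=700, investment=300, checking=1300, taxes=50
Event 7 (withdraw 150 from taxes): taxes: 50 - 150 = -100. Balances: payroll=700, investment=300, checking=1300, taxes=-100
Event 8 (deposit 50 to taxes): taxes: -100 + 50 = -50. Balances: payroll=700, investment=300, checking=1300, taxes=-50
Event 9 (deposit 100 to payroll): payroll: 700 + 100 = 800. Balances: payroll=800, investment=300, checking=1300, taxes=-50
Event 10 (transfer 150 payroll -> investment): payroll: 800 - 150 = 650, investment: 300 + 150 = 450. Balances: payroll=650, investment=450, checking=1300, taxes=-50
Event 11 (withdraw 200 from payroll): payroll: 650 - 200 = 450. Balances: payroll=450, investment=450, checking=1300, taxes=-50
Event 12 (deposit 100 to investment): investment: 450 + 100 = 550. Balances: payroll=450, investment=550, checking=1300, taxes=-50

Final balance of payroll: 450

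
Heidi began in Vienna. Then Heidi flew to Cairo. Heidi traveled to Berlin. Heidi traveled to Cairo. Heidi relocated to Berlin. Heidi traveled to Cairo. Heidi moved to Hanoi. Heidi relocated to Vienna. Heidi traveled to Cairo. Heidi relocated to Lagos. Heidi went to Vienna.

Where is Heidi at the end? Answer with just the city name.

Answer: Vienna

Derivation:
Tracking Heidi's location:
Start: Heidi is in Vienna.
After move 1: Vienna -> Cairo. Heidi is in Cairo.
After move 2: Cairo -> Berlin. Heidi is in Berlin.
After move 3: Berlin -> Cairo. Heidi is in Cairo.
After move 4: Cairo -> Berlin. Heidi is in Berlin.
After move 5: Berlin -> Cairo. Heidi is in Cairo.
After move 6: Cairo -> Hanoi. Heidi is in Hanoi.
After move 7: Hanoi -> Vienna. Heidi is in Vienna.
After move 8: Vienna -> Cairo. Heidi is in Cairo.
After move 9: Cairo -> Lagos. Heidi is in Lagos.
After move 10: Lagos -> Vienna. Heidi is in Vienna.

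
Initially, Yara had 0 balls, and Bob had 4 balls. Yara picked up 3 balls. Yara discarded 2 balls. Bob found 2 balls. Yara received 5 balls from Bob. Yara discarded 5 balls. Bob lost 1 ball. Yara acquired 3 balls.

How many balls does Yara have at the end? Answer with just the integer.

Tracking counts step by step:
Start: Yara=0, Bob=4
Event 1 (Yara +3): Yara: 0 -> 3. State: Yara=3, Bob=4
Event 2 (Yara -2): Yara: 3 -> 1. State: Yara=1, Bob=4
Event 3 (Bob +2): Bob: 4 -> 6. State: Yara=1, Bob=6
Event 4 (Bob -> Yara, 5): Bob: 6 -> 1, Yara: 1 -> 6. State: Yara=6, Bob=1
Event 5 (Yara -5): Yara: 6 -> 1. State: Yara=1, Bob=1
Event 6 (Bob -1): Bob: 1 -> 0. State: Yara=1, Bob=0
Event 7 (Yara +3): Yara: 1 -> 4. State: Yara=4, Bob=0

Yara's final count: 4

Answer: 4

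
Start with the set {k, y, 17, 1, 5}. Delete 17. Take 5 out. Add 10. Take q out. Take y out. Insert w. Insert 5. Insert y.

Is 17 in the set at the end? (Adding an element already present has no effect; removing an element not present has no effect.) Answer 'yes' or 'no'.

Answer: no

Derivation:
Tracking the set through each operation:
Start: {1, 17, 5, k, y}
Event 1 (remove 17): removed. Set: {1, 5, k, y}
Event 2 (remove 5): removed. Set: {1, k, y}
Event 3 (add 10): added. Set: {1, 10, k, y}
Event 4 (remove q): not present, no change. Set: {1, 10, k, y}
Event 5 (remove y): removed. Set: {1, 10, k}
Event 6 (add w): added. Set: {1, 10, k, w}
Event 7 (add 5): added. Set: {1, 10, 5, k, w}
Event 8 (add y): added. Set: {1, 10, 5, k, w, y}

Final set: {1, 10, 5, k, w, y} (size 6)
17 is NOT in the final set.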